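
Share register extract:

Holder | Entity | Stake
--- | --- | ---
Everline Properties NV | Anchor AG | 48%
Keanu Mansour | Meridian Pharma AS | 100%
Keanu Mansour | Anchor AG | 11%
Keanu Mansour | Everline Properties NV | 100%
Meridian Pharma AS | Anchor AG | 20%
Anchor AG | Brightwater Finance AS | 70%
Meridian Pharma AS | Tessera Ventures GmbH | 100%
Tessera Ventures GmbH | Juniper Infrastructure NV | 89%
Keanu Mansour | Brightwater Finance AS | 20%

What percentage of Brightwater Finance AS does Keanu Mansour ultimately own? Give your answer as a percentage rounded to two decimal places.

75.30%

Keanu reaches Brightwater along 4 paths.
Direct stake: 20% = 20%.
Via Anchor: 11% × 70% = 7.7%.
Via Everline → Anchor: 100% × 48% × 70% = 33.6%.
Via Meridian → Anchor: 100% × 20% × 70% = 14%.
Total: 20% + 7.7% + 33.6% + 14% = 75.3%.
Rounded: 75.30%.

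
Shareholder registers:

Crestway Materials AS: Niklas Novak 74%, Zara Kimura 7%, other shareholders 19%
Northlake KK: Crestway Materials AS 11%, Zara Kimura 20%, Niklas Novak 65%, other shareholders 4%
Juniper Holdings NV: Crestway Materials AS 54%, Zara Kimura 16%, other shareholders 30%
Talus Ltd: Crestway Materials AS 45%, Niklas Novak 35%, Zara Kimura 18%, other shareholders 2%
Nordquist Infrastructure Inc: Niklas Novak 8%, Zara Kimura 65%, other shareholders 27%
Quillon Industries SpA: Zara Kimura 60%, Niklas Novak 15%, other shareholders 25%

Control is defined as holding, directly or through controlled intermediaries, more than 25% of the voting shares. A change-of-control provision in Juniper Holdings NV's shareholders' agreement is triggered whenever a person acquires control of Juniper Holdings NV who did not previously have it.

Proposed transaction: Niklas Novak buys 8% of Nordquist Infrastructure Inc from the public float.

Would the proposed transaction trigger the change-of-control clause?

No

The purchase changes only Niklas's holdings, so Niklas is the only person who could newly come to control Juniper.
Niklas holds 74% of Crestway, so Niklas controls Crestway.
Crestway holds 54% of Juniper, so Niklas controls Juniper.
So Niklas already controls Juniper before the transaction.
After the purchase, Niklas's direct stake in Nordquist rises to 8% + 8% = 16%.
Niklas controlled Juniper already, so this is not a new person acquiring control; every other person's position is unchanged or reduced.
No new person acquires control, so the clause is not triggered.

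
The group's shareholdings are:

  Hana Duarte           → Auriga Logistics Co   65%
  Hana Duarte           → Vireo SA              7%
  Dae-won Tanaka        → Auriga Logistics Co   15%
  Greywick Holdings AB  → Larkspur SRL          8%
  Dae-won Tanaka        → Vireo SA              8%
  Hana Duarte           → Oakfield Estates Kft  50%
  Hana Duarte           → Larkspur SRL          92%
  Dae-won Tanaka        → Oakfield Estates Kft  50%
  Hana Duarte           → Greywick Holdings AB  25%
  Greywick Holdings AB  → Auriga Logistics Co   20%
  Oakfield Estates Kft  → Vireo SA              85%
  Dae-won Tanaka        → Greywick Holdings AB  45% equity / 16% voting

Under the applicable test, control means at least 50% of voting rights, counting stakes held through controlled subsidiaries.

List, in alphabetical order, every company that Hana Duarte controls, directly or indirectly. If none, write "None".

Auriga Logistics Co, Larkspur SRL, Oakfield Estates Kft, Vireo SA

Hana holds 50% of Oakfield, so Hana controls Oakfield.
Hana holds 65% of Auriga, so Hana controls Auriga.
Hana holds 92% of Larkspur, so Hana controls Larkspur.
Hana and Oakfield together hold 7% + 85% = 92% of Vireo, so Hana controls Vireo.
No other company's threshold is met.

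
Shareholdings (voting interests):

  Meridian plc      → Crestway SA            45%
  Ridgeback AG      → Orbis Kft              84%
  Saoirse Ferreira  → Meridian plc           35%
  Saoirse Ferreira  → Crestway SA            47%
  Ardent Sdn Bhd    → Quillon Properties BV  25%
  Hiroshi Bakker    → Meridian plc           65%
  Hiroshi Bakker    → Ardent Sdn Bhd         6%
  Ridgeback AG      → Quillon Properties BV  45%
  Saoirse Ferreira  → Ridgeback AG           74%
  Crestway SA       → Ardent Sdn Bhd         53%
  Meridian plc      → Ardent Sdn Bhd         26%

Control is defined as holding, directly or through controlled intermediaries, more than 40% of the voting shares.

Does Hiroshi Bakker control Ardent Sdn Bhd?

Yes

Hiroshi holds 65% of Meridian, so Hiroshi controls Meridian.
Meridian holds 45% of Crestway, so Hiroshi controls Crestway.
Crestway and Meridian and Hiroshi together hold 53% + 26% + 6% = 85% of Ardent, so Hiroshi controls Ardent.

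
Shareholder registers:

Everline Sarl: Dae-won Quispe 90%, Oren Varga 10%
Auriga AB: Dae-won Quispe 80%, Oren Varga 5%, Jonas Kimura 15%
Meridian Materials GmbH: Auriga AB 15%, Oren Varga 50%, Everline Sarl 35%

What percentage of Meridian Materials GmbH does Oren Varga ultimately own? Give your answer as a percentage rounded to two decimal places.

54.25%

Oren reaches Meridian along 3 paths.
Via Auriga: 5% × 15% = 0.75%.
Direct stake: 50% = 50%.
Via Everline: 10% × 35% = 3.5%.
Total: 0.75% + 50% + 3.5% = 54.25%.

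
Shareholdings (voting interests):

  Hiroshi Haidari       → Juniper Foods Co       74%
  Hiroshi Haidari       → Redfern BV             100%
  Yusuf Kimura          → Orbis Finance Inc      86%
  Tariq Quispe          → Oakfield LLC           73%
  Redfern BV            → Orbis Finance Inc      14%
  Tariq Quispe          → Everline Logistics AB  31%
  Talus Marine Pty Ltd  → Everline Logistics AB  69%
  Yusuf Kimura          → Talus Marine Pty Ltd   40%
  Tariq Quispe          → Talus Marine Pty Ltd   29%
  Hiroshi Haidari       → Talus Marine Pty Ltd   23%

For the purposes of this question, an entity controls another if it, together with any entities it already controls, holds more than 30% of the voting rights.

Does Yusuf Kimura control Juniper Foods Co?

Yusuf holds 40% of Talus, so Yusuf controls Talus.
Talus holds 69% of Everline, so Yusuf controls Everline.
Yusuf holds 86% of Orbis, so Yusuf controls Orbis.
Neither Yusuf nor any entity Yusuf controls holds any voting interest in Juniper.
So Yusuf does not control Juniper.

No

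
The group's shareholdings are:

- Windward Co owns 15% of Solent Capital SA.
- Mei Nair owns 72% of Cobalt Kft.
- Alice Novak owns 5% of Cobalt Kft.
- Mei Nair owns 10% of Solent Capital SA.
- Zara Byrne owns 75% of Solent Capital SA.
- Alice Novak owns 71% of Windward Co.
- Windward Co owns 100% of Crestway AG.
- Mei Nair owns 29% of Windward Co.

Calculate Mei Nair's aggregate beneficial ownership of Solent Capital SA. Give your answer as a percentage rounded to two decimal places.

14.35%

Mei reaches Solent along 2 paths.
Via Windward: 29% × 15% = 4.35%.
Direct stake: 10% = 10%.
Total: 4.35% + 10% = 14.35%.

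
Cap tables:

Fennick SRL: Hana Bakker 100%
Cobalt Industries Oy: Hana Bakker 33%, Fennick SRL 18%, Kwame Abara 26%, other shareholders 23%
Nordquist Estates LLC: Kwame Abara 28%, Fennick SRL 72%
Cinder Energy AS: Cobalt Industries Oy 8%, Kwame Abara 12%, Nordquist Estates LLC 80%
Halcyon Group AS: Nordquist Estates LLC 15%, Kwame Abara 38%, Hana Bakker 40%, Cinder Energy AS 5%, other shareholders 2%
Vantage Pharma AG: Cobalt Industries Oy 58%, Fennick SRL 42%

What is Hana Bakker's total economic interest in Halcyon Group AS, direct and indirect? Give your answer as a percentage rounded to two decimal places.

53.88%

Hana reaches Halcyon along 5 paths.
Via Fennick → Nordquist: 100% × 72% × 15% = 10.8%.
Direct stake: 40% = 40%.
Via Cobalt → Cinder: 33% × 8% × 5% = 0.132%.
Via Fennick → Cobalt → Cinder: 100% × 18% × 8% × 5% = 0.072%.
Via Fennick → Nordquist → Cinder: 100% × 72% × 80% × 5% = 2.88%.
Total: 10.8% + 40% + 0.132% + 0.072% + 2.88% = 53.884%.
Rounded: 53.88%.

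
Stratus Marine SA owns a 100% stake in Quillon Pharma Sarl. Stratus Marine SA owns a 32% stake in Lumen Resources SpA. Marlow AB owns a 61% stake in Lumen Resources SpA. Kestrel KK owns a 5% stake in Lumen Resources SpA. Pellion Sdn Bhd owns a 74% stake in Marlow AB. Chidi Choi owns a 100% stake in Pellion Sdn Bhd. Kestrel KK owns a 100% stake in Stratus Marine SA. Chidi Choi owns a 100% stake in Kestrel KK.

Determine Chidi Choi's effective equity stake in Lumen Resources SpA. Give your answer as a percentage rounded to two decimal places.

Chidi reaches Lumen along 3 paths.
Via Kestrel → Stratus: 100% × 100% × 32% = 32%.
Via Pellion → Marlow: 100% × 74% × 61% = 45.14%.
Via Kestrel: 100% × 5% = 5%.
Total: 32% + 45.14% + 5% = 82.14%.

82.14%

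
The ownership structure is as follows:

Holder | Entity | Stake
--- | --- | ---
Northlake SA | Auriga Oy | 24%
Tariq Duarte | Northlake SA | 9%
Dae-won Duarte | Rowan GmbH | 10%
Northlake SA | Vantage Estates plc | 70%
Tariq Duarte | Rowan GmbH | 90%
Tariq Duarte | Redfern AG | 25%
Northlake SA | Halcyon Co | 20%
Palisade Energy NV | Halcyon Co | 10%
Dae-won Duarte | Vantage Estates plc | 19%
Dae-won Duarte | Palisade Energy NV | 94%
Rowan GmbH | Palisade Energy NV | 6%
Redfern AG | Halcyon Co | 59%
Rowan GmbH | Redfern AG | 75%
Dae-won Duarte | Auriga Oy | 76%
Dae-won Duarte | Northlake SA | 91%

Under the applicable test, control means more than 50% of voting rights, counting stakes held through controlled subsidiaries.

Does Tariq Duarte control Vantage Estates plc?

Tariq holds 90% of Rowan, so Tariq controls Rowan.
Tariq and Rowan together hold 25% + 75% = 100% of Redfern, so Tariq controls Redfern.
Redfern holds 59% of Halcyon, so Tariq controls Halcyon.
Neither Tariq nor any entity Tariq controls holds any voting interest in Vantage.
So Tariq does not control Vantage.

No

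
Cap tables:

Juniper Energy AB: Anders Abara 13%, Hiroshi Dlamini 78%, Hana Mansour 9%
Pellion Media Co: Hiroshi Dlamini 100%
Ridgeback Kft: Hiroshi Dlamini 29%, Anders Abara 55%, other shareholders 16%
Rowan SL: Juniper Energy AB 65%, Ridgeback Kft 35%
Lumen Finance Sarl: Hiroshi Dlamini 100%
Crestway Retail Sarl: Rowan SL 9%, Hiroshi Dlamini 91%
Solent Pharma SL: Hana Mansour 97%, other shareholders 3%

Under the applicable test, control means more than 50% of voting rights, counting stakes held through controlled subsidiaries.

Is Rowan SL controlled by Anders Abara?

No

Anders holds 55% of Ridgeback, so Anders controls Ridgeback.
In Rowan, Anders's side holds only 35%, not > 50%.
So Anders does not control Rowan.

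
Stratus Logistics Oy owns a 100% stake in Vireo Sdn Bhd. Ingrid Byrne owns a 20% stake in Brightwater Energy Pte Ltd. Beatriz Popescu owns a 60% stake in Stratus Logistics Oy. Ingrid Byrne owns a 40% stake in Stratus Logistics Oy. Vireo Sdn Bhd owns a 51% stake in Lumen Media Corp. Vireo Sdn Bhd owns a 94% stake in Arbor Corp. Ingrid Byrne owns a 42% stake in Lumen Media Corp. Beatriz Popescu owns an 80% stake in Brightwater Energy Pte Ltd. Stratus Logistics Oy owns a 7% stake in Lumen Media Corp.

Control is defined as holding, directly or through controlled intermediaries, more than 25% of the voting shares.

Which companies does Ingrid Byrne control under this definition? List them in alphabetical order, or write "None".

Ingrid holds 40% of Stratus, so Ingrid controls Stratus.
Stratus holds 100% of Vireo, so Ingrid controls Vireo.
Vireo holds 94% of Arbor, so Ingrid controls Arbor.
Vireo and Ingrid and Stratus together hold 51% + 42% + 7% = 100% of Lumen, so Ingrid controls Lumen.
No other company's threshold is met.

Arbor Corp, Lumen Media Corp, Stratus Logistics Oy, Vireo Sdn Bhd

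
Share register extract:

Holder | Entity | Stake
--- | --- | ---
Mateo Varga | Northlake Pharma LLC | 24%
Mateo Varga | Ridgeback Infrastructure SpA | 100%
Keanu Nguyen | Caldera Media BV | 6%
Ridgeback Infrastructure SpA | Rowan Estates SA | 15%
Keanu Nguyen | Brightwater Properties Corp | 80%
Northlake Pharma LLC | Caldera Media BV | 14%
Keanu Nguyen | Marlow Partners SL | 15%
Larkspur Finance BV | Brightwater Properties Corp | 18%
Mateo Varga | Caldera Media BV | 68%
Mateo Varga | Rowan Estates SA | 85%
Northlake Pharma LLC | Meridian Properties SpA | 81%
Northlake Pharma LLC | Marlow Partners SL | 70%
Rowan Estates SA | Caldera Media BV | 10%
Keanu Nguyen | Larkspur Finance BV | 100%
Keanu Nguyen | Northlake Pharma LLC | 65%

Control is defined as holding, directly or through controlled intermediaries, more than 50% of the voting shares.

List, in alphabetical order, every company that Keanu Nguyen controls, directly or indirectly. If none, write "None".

Keanu holds 100% of Larkspur, so Keanu controls Larkspur.
Keanu holds 65% of Northlake, so Keanu controls Northlake.
Larkspur and Keanu together hold 18% + 80% = 98% of Brightwater, so Keanu controls Brightwater.
Keanu and Northlake together hold 15% + 70% = 85% of Marlow, so Keanu controls Marlow.
Northlake holds 81% of Meridian, so Keanu controls Meridian.
No other company's threshold is met.

Brightwater Properties Corp, Larkspur Finance BV, Marlow Partners SL, Meridian Properties SpA, Northlake Pharma LLC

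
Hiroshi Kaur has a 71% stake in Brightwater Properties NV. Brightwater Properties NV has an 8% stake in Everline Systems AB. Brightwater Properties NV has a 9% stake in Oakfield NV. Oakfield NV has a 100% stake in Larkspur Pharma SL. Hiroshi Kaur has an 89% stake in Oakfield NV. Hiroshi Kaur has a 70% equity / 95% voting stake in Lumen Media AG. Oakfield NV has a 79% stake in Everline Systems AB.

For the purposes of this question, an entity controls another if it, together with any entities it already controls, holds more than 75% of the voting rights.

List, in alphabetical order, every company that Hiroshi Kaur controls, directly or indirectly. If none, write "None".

Everline Systems AB, Larkspur Pharma SL, Lumen Media AG, Oakfield NV

Hiroshi holds 95% of Lumen, so Hiroshi controls Lumen.
Hiroshi holds 89% of Oakfield, so Hiroshi controls Oakfield.
Oakfield holds 79% of Everline, so Hiroshi controls Everline.
Oakfield holds 100% of Larkspur, so Hiroshi controls Larkspur.
No other company's threshold is met.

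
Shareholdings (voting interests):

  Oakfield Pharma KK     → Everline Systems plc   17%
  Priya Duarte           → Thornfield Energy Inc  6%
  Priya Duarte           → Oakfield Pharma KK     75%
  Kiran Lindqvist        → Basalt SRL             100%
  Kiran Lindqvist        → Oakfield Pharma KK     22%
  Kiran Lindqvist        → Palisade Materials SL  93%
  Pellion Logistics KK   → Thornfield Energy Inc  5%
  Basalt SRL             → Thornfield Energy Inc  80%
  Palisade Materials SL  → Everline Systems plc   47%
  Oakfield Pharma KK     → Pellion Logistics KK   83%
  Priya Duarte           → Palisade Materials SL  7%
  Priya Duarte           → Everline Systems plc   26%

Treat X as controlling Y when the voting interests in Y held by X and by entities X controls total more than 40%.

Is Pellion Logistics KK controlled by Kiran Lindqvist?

Kiran holds 93% of Palisade, so Kiran controls Palisade.
Kiran holds 100% of Basalt, so Kiran controls Basalt.
Palisade holds 47% of Everline, so Kiran controls Everline.
Basalt holds 80% of Thornfield, so Kiran controls Thornfield.
Neither Kiran nor any entity Kiran controls holds any voting interest in Pellion.
So Kiran does not control Pellion.

No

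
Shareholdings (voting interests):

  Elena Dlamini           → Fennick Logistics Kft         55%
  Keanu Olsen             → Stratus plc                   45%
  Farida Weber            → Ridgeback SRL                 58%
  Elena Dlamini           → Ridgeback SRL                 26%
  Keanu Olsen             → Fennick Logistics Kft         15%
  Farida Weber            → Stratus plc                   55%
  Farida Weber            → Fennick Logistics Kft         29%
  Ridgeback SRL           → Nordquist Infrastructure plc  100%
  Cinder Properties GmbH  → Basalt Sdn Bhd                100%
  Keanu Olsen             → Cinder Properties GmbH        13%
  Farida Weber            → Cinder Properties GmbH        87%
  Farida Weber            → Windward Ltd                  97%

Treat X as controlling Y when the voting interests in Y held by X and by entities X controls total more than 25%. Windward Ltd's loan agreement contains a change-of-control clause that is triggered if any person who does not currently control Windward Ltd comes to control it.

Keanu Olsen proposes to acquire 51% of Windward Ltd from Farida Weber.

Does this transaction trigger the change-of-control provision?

Yes

The purchase adds only to Keanu's holdings (Farida's stake shrinks), so Keanu is the only person who could newly come to control Windward.
Keanu holds 45% of Stratus, so Keanu controls Stratus.
Neither Keanu nor any entity Keanu controls holds any voting interest in Windward.
So before the transaction, Keanu does not control Windward.
After the purchase, Keanu holds 51% of Windward directly, and Farida's stake falls to 46%.
Keanu holds 51% of Windward, so Keanu controls Windward.
Keanu did not control Windward before and does after, so the clause is triggered.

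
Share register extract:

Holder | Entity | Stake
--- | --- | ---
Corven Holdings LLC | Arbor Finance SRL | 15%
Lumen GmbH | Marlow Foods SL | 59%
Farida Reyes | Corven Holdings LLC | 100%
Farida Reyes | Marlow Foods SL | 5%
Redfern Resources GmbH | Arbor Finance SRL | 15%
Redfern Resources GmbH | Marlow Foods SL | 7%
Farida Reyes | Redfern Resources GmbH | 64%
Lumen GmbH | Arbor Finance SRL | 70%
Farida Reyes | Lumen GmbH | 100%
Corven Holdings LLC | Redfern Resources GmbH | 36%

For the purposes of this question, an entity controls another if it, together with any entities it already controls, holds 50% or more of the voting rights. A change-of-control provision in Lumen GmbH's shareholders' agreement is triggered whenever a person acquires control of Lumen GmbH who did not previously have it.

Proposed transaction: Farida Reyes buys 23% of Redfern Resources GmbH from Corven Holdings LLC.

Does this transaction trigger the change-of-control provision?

No

The purchase adds only to Farida's holdings (Corven's stake shrinks), so Farida is the only person who could newly come to control Lumen.
Farida holds 100% of Lumen, so Farida controls Lumen.
So Farida already controls Lumen before the transaction.
After the purchase, Farida's direct stake in Redfern rises to 64% + 23% = 87%, and Corven's stake falls to 13%.
Farida controlled Lumen already, so this is not a new person acquiring control; every other person's position is unchanged or reduced.
No new person acquires control, so the clause is not triggered.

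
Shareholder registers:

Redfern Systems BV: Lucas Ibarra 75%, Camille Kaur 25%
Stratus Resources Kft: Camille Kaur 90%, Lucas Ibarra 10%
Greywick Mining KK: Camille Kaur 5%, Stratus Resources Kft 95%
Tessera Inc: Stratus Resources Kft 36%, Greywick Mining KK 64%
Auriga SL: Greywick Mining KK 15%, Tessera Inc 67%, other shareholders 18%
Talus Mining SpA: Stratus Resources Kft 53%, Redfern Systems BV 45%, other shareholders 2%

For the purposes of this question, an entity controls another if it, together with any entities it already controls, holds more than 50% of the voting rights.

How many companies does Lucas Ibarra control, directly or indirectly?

1

Lucas holds 75% of Redfern, so Lucas controls Redfern.
No other company's threshold is met.
Lucas controls 1 company.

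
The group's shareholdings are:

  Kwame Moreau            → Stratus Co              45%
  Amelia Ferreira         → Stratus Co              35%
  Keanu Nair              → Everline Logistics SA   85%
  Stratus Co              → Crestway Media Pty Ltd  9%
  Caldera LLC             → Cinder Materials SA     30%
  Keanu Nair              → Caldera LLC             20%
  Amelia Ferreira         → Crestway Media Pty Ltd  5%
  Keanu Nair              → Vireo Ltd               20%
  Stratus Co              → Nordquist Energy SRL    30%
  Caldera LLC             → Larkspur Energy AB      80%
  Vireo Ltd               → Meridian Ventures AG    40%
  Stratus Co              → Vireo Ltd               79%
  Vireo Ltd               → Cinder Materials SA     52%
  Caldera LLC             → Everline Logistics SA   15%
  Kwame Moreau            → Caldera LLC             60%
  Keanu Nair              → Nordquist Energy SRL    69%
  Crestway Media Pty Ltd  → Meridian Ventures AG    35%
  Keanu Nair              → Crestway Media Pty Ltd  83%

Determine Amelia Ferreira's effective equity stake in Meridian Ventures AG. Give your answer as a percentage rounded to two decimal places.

Amelia reaches Meridian along 3 paths.
Via Crestway: 5% × 35% = 1.75%.
Via Stratus → Crestway: 35% × 9% × 35% = 1.1025%.
Via Stratus → Vireo: 35% × 79% × 40% = 11.06%.
Total: 1.75% + 1.1025% + 11.06% = 13.9125%.
Rounded: 13.91%.

13.91%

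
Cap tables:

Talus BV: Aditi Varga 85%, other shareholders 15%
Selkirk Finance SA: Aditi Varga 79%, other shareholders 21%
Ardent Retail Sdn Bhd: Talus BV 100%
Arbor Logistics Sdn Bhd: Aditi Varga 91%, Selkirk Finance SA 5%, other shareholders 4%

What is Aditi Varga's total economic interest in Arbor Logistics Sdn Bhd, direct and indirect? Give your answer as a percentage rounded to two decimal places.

94.95%

Aditi reaches Arbor along 2 paths.
Direct stake: 91% = 91%.
Via Selkirk: 79% × 5% = 3.95%.
Total: 91% + 3.95% = 94.95%.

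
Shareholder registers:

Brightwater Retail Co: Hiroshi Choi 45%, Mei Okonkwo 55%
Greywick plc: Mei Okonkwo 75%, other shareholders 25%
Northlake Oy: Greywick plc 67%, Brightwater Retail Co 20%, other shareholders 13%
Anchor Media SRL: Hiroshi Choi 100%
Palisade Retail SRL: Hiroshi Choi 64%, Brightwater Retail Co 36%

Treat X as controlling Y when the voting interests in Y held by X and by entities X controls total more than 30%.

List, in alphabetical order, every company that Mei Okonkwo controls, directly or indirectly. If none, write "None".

Mei holds 55% of Brightwater, so Mei controls Brightwater.
Mei holds 75% of Greywick, so Mei controls Greywick.
Greywick and Brightwater together hold 67% + 20% = 87% of Northlake, so Mei controls Northlake.
Brightwater holds 36% of Palisade, so Mei controls Palisade.
No other company's threshold is met.

Brightwater Retail Co, Greywick plc, Northlake Oy, Palisade Retail SRL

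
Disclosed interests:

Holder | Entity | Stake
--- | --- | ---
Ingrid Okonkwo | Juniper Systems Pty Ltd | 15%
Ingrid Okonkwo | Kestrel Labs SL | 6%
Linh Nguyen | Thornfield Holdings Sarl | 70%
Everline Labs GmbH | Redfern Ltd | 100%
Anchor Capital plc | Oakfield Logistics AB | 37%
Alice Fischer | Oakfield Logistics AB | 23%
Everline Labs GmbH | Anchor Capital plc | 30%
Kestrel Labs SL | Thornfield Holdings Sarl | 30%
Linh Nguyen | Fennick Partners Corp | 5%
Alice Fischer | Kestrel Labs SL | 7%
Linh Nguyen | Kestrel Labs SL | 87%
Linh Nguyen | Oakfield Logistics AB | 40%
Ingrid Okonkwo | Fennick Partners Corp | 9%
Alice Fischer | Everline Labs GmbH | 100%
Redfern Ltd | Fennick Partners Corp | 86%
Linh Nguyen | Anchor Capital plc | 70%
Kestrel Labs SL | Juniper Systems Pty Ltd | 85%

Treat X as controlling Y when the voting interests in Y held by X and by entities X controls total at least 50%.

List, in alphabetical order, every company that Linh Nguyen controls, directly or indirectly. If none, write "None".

Linh holds 87% of Kestrel, so Linh controls Kestrel.
Kestrel and Linh together hold 30% + 70% = 100% of Thornfield, so Linh controls Thornfield.
Linh holds 70% of Anchor, so Linh controls Anchor.
Linh and Anchor together hold 40% + 37% = 77% of Oakfield, so Linh controls Oakfield.
Kestrel holds 85% of Juniper, so Linh controls Juniper.
No other company's threshold is met.

Anchor Capital plc, Juniper Systems Pty Ltd, Kestrel Labs SL, Oakfield Logistics AB, Thornfield Holdings Sarl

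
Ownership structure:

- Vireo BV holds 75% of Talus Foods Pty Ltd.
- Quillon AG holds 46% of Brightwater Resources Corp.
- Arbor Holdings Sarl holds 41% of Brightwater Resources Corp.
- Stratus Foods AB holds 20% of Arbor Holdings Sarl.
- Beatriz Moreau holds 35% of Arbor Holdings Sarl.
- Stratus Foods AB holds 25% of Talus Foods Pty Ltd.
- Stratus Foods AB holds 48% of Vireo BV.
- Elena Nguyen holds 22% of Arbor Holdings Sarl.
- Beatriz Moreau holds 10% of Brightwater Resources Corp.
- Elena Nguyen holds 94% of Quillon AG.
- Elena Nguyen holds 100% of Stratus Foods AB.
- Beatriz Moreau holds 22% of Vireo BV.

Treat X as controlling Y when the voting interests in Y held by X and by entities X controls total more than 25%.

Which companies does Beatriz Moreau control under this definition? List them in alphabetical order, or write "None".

Beatriz holds 35% of Arbor, so Beatriz controls Arbor.
Arbor and Beatriz together hold 41% + 10% = 51% of Brightwater, so Beatriz controls Brightwater.
No other company's threshold is met.

Arbor Holdings Sarl, Brightwater Resources Corp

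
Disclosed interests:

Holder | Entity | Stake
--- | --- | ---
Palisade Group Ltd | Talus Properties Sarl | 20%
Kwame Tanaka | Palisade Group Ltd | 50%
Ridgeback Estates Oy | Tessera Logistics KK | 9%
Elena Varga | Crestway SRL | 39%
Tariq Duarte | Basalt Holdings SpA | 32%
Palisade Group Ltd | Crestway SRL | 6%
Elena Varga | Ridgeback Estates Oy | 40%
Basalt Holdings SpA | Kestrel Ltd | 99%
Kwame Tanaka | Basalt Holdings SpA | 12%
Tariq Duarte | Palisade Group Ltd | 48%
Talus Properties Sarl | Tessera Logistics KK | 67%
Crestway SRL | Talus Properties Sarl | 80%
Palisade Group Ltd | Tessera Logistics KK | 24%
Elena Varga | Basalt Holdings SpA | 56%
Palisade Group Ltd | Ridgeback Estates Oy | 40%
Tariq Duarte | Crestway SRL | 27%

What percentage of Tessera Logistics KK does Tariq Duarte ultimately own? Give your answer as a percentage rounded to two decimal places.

35.70%

Tariq reaches Tessera along 5 paths.
Via Crestway → Talus: 27% × 80% × 67% = 14.472%.
Via Palisade → Crestway → Talus: 48% × 6% × 80% × 67% = 1.54368%.
Via Palisade → Talus: 48% × 20% × 67% = 6.432%.
Via Palisade: 48% × 24% = 11.52%.
Via Palisade → Ridgeback: 48% × 40% × 9% = 1.728%.
Total: 14.472% + 1.54368% + 6.432% + 11.52% + 1.728% = 35.69568%.
Rounded: 35.70%.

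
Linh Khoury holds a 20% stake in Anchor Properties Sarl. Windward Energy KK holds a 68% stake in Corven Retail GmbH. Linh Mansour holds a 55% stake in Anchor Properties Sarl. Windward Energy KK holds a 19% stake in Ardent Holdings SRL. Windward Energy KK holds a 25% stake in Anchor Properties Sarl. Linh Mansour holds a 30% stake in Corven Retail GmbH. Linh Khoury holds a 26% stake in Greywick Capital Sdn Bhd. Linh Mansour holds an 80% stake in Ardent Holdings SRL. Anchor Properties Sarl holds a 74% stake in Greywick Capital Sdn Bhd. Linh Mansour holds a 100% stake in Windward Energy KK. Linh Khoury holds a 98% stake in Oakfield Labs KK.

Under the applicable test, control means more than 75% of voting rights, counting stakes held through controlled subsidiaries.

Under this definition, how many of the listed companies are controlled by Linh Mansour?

Linh Mansour holds 100% of Windward, so Linh Mansour controls Windward.
Linh Mansour and Windward together hold 30% + 68% = 98% of Corven, so Linh Mansour controls Corven.
Linh Mansour and Windward together hold 55% + 25% = 80% of Anchor, so Linh Mansour controls Anchor.
Windward and Linh Mansour together hold 19% + 80% = 99% of Ardent, so Linh Mansour controls Ardent.
No other company's threshold is met.
Linh Mansour controls 4 companies.

4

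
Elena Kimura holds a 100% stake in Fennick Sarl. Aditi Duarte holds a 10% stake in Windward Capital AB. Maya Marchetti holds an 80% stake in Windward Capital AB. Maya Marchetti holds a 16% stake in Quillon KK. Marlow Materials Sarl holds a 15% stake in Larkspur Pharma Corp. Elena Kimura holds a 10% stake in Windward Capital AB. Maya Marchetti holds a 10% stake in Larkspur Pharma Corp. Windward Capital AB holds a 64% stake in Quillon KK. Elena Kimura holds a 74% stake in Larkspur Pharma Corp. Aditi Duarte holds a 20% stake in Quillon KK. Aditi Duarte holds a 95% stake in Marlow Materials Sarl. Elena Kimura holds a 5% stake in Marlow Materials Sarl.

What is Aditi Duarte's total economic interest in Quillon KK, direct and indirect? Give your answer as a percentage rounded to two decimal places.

26.40%

Aditi reaches Quillon along 2 paths.
Via Windward: 10% × 64% = 6.4%.
Direct stake: 20% = 20%.
Total: 6.4% + 20% = 26.4%.
Rounded: 26.40%.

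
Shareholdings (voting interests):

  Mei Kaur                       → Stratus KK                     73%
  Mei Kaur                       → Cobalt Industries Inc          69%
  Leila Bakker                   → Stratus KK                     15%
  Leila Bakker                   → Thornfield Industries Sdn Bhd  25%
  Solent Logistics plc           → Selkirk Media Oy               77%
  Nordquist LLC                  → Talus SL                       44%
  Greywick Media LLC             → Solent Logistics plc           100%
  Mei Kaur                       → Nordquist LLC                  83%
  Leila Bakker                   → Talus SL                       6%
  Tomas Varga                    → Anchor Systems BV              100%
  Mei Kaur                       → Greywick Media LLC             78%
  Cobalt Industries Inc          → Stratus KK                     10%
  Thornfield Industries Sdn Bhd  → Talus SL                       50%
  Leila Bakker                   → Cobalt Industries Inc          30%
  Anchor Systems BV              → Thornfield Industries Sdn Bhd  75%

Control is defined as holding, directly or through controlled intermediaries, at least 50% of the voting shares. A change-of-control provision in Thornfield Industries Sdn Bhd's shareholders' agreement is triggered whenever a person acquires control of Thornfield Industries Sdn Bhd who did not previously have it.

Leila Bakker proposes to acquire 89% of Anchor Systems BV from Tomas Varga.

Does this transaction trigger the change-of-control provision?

The purchase adds only to Leila's holdings (Tomas's stake shrinks), so Leila is the only person who could newly come to control Thornfield.
Leila's largest direct stake is 30% in Cobalt, which does not meet the threshold, so Leila controls no company.
In Thornfield, Leila's side holds only 25%, not ≥ 50%.
So before the transaction, Leila does not control Thornfield.
After the purchase, Leila holds 89% of Anchor directly, and Tomas's stake falls to 11%.
Leila holds 89% of Anchor, so Leila controls Anchor.
Anchor and Leila together hold 75% + 25% = 100% of Thornfield, so Leila controls Thornfield.
Leila did not control Thornfield before and does after, so the clause is triggered.

Yes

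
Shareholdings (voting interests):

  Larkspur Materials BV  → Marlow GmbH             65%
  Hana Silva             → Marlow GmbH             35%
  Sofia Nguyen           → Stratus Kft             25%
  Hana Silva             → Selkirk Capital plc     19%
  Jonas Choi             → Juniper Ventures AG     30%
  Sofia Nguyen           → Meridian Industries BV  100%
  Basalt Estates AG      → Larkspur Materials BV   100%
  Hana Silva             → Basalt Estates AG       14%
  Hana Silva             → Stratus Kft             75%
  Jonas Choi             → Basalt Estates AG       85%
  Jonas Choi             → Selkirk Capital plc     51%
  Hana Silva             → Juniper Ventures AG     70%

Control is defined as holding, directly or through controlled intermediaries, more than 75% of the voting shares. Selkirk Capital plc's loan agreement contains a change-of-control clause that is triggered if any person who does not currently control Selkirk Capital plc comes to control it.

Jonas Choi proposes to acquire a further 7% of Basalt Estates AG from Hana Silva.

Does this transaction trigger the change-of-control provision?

No

The purchase adds only to Jonas's holdings (Hana's stake shrinks), so Jonas is the only person who could newly come to control Selkirk.
Jonas holds 85% of Basalt, so Jonas controls Basalt.
Basalt holds 100% of Larkspur, so Jonas controls Larkspur.
In Selkirk, Jonas's side holds only 51%, not > 75%.
So before the transaction, Jonas does not control Selkirk.
After the purchase, Jonas's direct stake in Basalt rises to 85% + 7% = 92%, and Hana's stake falls to 7%.
Jonas holds 92% of Basalt, so Jonas controls Basalt.
After the transaction, Jonas's side holds 51% of Selkirk, not > 75%, so Jonas still does not control Selkirk.
No new person acquires control, so the clause is not triggered.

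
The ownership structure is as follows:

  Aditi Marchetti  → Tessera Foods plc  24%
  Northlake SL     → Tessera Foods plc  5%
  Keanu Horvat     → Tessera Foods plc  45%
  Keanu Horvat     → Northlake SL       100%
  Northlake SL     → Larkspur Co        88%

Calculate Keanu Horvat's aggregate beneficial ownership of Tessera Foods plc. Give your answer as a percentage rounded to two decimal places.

50.00%

Keanu reaches Tessera along 2 paths.
Via Northlake: 100% × 5% = 5%.
Direct stake: 45% = 45%.
Total: 5% + 45% = 50%.
Rounded: 50.00%.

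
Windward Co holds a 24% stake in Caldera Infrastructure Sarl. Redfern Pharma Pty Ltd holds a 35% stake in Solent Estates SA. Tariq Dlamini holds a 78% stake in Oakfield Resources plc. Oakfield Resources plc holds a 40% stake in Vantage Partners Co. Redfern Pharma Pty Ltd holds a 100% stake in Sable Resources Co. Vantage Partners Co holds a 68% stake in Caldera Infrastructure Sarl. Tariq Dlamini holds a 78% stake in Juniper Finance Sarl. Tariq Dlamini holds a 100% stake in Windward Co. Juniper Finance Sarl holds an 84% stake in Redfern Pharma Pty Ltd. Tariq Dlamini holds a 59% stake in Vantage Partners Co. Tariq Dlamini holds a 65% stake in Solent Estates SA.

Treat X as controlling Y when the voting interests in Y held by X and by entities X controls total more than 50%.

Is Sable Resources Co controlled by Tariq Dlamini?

Tariq holds 78% of Juniper, so Tariq controls Juniper.
Juniper holds 84% of Redfern, so Tariq controls Redfern.
Redfern holds 100% of Sable, so Tariq controls Sable.

Yes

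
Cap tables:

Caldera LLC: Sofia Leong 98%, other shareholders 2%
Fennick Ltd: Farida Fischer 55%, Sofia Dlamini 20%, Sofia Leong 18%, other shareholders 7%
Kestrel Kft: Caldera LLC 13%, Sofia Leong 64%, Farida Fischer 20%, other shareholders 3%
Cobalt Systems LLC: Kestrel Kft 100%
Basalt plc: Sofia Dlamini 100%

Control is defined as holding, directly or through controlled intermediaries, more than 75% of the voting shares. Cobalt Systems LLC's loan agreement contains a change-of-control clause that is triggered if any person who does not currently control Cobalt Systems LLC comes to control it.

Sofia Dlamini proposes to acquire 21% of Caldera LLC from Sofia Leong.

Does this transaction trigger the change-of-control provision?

No

The purchase adds only to Sofia Dlamini's holdings (Sofia Leong's stake shrinks), so Sofia Dlamini is the only person who could newly come to control Cobalt.
Sofia Dlamini holds 100% of Basalt, so Sofia Dlamini controls Basalt.
Neither Sofia Dlamini nor any entity Sofia Dlamini controls holds any voting interest in Cobalt.
So before the transaction, Sofia Dlamini does not control Cobalt.
After the purchase, Sofia Dlamini holds 21% of Caldera directly, and Sofia Leong's stake falls to 77%.
Sofia Dlamini's side now holds 21% of Caldera, not > 75%, so Sofia Dlamini still does not control Caldera.
After the transaction, neither Sofia Dlamini nor any entity Sofia Dlamini controls holds a voting interest in Cobalt, so Sofia Dlamini still does not control it.
No new person acquires control, so the clause is not triggered.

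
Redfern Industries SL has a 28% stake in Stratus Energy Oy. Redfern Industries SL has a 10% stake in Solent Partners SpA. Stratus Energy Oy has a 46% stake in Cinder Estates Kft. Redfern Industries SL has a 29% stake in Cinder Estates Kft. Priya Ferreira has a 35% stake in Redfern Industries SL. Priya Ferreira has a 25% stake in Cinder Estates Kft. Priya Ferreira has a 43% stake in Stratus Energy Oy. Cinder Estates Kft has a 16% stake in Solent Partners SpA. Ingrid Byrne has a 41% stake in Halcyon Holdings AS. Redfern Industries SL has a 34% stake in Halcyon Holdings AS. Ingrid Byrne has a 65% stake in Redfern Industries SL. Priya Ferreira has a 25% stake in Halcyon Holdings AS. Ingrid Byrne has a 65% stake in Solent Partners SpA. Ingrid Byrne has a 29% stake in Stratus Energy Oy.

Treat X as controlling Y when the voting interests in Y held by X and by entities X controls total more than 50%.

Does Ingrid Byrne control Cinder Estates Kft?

Ingrid holds 65% of Redfern, so Ingrid controls Redfern.
Ingrid and Redfern together hold 29% + 28% = 57% of Stratus, so Ingrid controls Stratus.
Redfern and Stratus together hold 29% + 46% = 75% of Cinder, so Ingrid controls Cinder.

Yes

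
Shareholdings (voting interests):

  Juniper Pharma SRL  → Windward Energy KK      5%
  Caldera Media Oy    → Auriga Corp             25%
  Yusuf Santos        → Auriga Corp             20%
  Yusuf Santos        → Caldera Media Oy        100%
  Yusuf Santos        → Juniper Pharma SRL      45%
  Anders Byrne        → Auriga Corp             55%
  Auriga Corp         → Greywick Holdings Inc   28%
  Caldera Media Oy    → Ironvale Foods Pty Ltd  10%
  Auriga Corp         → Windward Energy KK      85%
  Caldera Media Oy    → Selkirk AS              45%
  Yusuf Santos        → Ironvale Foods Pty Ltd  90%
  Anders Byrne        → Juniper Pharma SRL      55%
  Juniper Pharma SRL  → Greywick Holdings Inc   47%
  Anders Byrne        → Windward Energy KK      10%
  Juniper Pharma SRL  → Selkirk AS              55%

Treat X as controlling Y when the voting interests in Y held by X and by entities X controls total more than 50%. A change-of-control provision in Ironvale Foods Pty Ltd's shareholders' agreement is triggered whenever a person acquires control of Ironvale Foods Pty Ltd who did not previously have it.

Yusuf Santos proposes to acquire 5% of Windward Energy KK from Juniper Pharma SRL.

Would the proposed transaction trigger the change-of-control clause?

The purchase adds only to Yusuf's holdings (Juniper's stake shrinks), so Yusuf is the only person who could newly come to control Ironvale.
Yusuf holds 100% of Caldera, so Yusuf controls Caldera.
Yusuf and Caldera together hold 90% + 10% = 100% of Ironvale, so Yusuf controls Ironvale.
So Yusuf already controls Ironvale before the transaction.
After the purchase, Yusuf holds 5% of Windward directly, and Juniper's stake falls to 0%.
Yusuf controlled Ironvale already, so this is not a new person acquiring control; every other person's position is unchanged or reduced.
No new person acquires control, so the clause is not triggered.

No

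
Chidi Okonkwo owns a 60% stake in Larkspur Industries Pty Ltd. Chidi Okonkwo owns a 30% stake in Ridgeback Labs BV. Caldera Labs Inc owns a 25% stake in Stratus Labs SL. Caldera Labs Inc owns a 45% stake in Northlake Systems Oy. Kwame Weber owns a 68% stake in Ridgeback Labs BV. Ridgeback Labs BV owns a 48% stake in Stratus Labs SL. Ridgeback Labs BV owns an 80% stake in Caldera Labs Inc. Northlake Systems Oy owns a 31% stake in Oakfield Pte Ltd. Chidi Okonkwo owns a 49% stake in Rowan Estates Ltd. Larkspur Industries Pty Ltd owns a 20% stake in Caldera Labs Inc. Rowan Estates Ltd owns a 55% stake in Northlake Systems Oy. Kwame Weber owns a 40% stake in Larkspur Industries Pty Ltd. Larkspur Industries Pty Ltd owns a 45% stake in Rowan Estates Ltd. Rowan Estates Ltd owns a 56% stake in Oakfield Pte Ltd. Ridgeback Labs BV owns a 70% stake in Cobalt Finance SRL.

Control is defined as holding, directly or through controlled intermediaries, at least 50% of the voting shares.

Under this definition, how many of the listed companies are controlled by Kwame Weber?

Kwame holds 68% of Ridgeback, so Kwame controls Ridgeback.
Ridgeback holds 80% of Caldera, so Kwame controls Caldera.
Caldera and Ridgeback together hold 25% + 48% = 73% of Stratus, so Kwame controls Stratus.
Ridgeback holds 70% of Cobalt, so Kwame controls Cobalt.
No other company's threshold is met.
Kwame controls 4 companies.

4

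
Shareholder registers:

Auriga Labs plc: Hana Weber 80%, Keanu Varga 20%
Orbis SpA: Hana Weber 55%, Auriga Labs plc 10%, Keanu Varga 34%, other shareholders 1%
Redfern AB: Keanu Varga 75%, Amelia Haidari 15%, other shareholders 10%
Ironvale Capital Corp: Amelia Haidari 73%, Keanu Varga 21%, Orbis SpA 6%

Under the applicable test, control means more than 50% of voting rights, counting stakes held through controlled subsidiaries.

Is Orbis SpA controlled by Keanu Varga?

No

Keanu holds 75% of Redfern, so Keanu controls Redfern.
In Orbis, Keanu's side holds only 34%, not > 50%.
So Keanu does not control Orbis.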